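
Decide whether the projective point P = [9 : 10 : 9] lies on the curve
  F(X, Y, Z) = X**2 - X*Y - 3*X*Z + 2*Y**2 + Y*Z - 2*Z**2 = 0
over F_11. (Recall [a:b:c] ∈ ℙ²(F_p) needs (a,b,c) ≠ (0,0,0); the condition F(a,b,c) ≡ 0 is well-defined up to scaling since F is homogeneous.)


F(9,10,9) ≡ 8 (mod 11); P is NOT on the curve.

Evaluate F(9, 10, 9) term-by-term (mod 11).
  X**2 ↦ 1·81·1·1 = 81
  -X*Y ↦ -1·9·10·1 = -90
  -3*X*Z ↦ -3·9·1·9 = -243
  2*Y**2 ↦ 2·1·100·1 = 200
  Y*Z ↦ 1·1·10·9 = 90
  -2*Z**2 ↦ -2·1·1·81 = -162
Sum: F(9, 10, 9) = (81) + (-90) + (-243) + (200) + (90) + (-162) = -124.
Reducing mod 11: -124 ≡ 8 (mod 11).
Since F(a, b, c) ≡ 8 ≠ 0 (mod 11), P does NOT lie on the curve.


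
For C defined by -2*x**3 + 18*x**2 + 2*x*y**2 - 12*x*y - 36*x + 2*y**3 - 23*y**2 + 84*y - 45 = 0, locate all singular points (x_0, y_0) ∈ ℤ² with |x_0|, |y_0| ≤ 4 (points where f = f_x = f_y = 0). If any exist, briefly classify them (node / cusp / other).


Singular points: {(3, 3)}; classification: cusp.

Compute partial derivatives:
  f_x = -6*x**2 + 36*x + 2*y**2 - 12*y - 36.
  f_y = 4*x*y - 12*x + 6*y**2 - 46*y + 84.
Scan x_0 ∈ {−4, ..., 4}. For each x_0, f_y(x_0, y) is a polynomial in y; find its integer roots y ∈ {−4, ..., 4}, then test f_x and f at those candidates.
  x = -4: f_y(-4, y) = 6*y**2 - 62*y + 132; vanishes at y ∈ {3}. (-4, 3): f_x = -294 ≠ 0.
  x = -3: f_y(-3, y) = 6*y**2 - 58*y + 120; vanishes at y ∈ {3}. (-3, 3): f_x = -216 ≠ 0.
  x = -2: f_y(-2, y) = 6*y**2 - 54*y + 108; vanishes at y ∈ {3}. (-2, 3): f_x = -150 ≠ 0.
  x = -1: f_y(-1, y) = 6*y**2 - 50*y + 96; vanishes at y ∈ {3}. (-1, 3): f_x = -96 ≠ 0.
  x = 0: f_y(0, y) = 6*y**2 - 46*y + 84; vanishes at y ∈ {3}. (0, 3): f_x = -54 ≠ 0.
  x = 1: f_y(1, y) = 6*y**2 - 42*y + 72; vanishes at y ∈ {3, 4}. (1, 3): f_x = -24 ≠ 0; (1, 4): f_x = -22 ≠ 0.
  x = 2: f_y(2, y) = 6*y**2 - 38*y + 60; vanishes at y ∈ {3}. (2, 3): f_x = -6 ≠ 0.
  x = 3: f_y(3, y) = 6*y**2 - 34*y + 48; vanishes at y ∈ {3}. (3, 3): f_x = 0, f = 0 — SINGULAR.
  x = 4: f_y(4, y) = 6*y**2 - 30*y + 36; vanishes at y ∈ {2, 3}. (4, 2): f_x = -4 ≠ 0; (4, 3): f_x = -6 ≠ 0.
Only singular point on the grid: (3, 3).
Classify: substitute x = 3 + u, y = 3 + v and expand: f = -2*u**3 + 2*u*v**2 + 2*v**3 + v**2.
No constant or linear terms (consistent with a singular point). Quadratic part: v**2. Cubic part: -2*u**3 + 2*u*v**2 + 2*v**3.
The quadratic part v**2 is a perfect square, so there is a single (double) tangent line v = 0, i.e. y = 3. Restricting the cubic part to that line (v = 0) leaves -2*u**3 ≠ 0, so f is not divisible by v and the branch is v² ≈ 2*u**3 to lowest order — this is a cusp.
Classification: cusp.


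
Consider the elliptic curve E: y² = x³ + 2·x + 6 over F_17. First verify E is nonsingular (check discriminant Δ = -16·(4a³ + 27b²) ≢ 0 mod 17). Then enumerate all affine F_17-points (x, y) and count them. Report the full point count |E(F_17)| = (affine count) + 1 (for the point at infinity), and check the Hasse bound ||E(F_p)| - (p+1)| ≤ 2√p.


Affine points = {(1, 3), (1, 14), (2, 1), (2, 16), (6, 8), (6, 9), (11, 4), (11, 13), (13, 6), (13, 11)}; affine count = 10; |E(F_17)| = 11.

Discriminant check: Δ ∝ 4a³ + 27b² = 4·2³ + 27·6² = 4·8 + 27·36 ≡ 1 (mod 17). Nonzero ⇒ E is nonsingular.
For each x ∈ F_17, compute rhs = x³ + 2·x + 6 mod 17, then count y ∈ F_17 with y² ≡ rhs.
  x = 0: rhs = 6, matching y values: none (0 points).
  x = 1: rhs = 9, matching y values: 3, 14 (2 points).
  x = 2: rhs = 1, matching y values: 1, 16 (2 points).
  x = 3: rhs = 5, matching y values: none (0 points).
  x = 4: rhs = 10, matching y values: none (0 points).
  x = 5: rhs = 5, matching y values: none (0 points).
  x = 6: rhs = 13, matching y values: 8, 9 (2 points).
  x = 7: rhs = 6, matching y values: none (0 points).
  x = 8: rhs = 7, matching y values: none (0 points).
  x = 9: rhs = 5, matching y values: none (0 points).
  x = 10: rhs = 6, matching y values: none (0 points).
  x = 11: rhs = 16, matching y values: 4, 13 (2 points).
  x = 12: rhs = 7, matching y values: none (0 points).
  x = 13: rhs = 2, matching y values: 6, 11 (2 points).
  x = 14: rhs = 7, matching y values: none (0 points).
  x = 15: rhs = 11, matching y values: none (0 points).
  x = 16: rhs = 3, matching y values: none (0 points).
Total affine count: 10.
Full point count |E(F_17)| = 10 + 1 = 11.
Hasse bound: |11 − (17+1)| = |-7| = 7 ≤ 2√17 ≈ 8.2462 ✓.


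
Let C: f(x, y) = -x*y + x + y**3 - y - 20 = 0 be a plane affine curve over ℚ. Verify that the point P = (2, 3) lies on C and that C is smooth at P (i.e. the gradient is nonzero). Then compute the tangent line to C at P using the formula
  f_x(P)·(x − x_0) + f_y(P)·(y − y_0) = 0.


Tangent line at P: -2*x + 24*y - 68 = 0.

Step 1: f(2, 3) = 0, so P lies on C.
Step 2: partial derivatives
  f_x(x, y) = 1 - y, f_y(x, y) = -x + 3*y**2 - 1.
  f_x(P) = -2, f_y(P) = 24 (gradient nonzero, so P is smooth).
Step 3: tangent line at P: -2·(x − 2) + 24·(y − 3) = 0.
Expanding: -2*x + 24*y - 68 = 0.


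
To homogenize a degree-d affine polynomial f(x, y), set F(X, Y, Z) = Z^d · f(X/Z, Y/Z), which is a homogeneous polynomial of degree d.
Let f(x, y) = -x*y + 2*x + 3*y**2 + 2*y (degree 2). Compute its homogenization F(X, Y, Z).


F(X, Y, Z) = -X*Y + 2*X*Z + 3*Y**2 + 2*Y*Z

deg(f) = 2.
Substitute x = X/Z, y = Y/Z into f, then multiply by Z^2.
  monomial -1·x^1·y^1 ↦ -1·X^1·Y^1·Z^0.
  monomial 2·x^1·y^0 ↦ 2·X^1·Y^0·Z^1.
  monomial 3·x^0·y^2 ↦ 3·X^0·Y^2·Z^0.
  monomial 2·x^0·y^1 ↦ 2·X^0·Y^1·Z^1.
Collecting: F(X, Y, Z) = -X*Y + 2*X*Z + 3*Y**2 + 2*Y*Z.


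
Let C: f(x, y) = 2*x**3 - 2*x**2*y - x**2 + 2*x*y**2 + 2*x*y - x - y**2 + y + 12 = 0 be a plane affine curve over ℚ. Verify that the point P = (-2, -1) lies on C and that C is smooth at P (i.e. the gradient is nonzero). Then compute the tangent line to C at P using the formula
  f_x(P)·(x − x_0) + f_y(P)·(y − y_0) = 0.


Tangent line at P: 19*x - y + 37 = 0.

Step 1: f(-2, -1) = 0, so P lies on C.
Step 2: partial derivatives
  f_x(x, y) = 6*x**2 - 4*x*y - 2*x + 2*y**2 + 2*y - 1, f_y(x, y) = -2*x**2 + 4*x*y + 2*x - 2*y + 1.
  f_x(P) = 19, f_y(P) = -1 (gradient nonzero, so P is smooth).
Step 3: tangent line at P: 19·(x − -2) + -1·(y − -1) = 0.
Expanding: 19*x - y + 37 = 0.


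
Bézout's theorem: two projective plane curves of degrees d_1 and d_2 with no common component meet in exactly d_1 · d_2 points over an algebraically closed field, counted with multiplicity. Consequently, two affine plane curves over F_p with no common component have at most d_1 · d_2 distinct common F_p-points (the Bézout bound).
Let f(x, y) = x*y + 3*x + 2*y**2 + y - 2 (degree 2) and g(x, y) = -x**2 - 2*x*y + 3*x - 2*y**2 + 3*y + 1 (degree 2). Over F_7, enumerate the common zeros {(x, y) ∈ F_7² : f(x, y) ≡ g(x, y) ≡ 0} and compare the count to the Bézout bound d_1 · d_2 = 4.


Common zeros: {(4, 2), (4, 6)}; count = 2; Bézout bound = 4.

deg(f) = 2, deg(g) = 2, so Bézout bound = 4.
Scan x ∈ F_7. For each x, list the y ∈ F_7 with f(x, y) ≡ 0 and those with g(x, y) ≡ 0 (mod 7); the common zeros in that column are the intersection.
  x = 0: f ≡ 0 at y ∈ ∅; g ≡ 0 at y ∈ ∅; common: ∅.
  x = 1: f ≡ 0 at y ∈ ∅; g ≡ 0 at y ∈ {5, 6}; common: ∅.
  x = 2: f ≡ 0 at y ∈ ∅; g ≡ 0 at y ∈ {1, 2}; common: ∅.
  x = 3: f ≡ 0 at y ∈ {0, 5}; g ≡ 0 at y ∈ ∅; common: ∅.
  x = 4: f ≡ 0 at y ∈ {2, 6}; g ≡ 0 at y ∈ {2, 6}; common: {2, 6}.
  x = 5: f ≡ 0 at y ∈ {1, 3}; g ≡ 0 at y ∈ ∅; common: ∅.
  x = 6: f ≡ 0 at y ∈ ∅; g ≡ 0 at y ∈ {1, 5}; common: ∅.
Collecting: common zeros = {(4, 2), (4, 6)}, so the count is 2.
Comparison with the Bézout bound: 2 ≤ 4 = deg(f)·deg(g), as expected for curves with no common component (the affine F_7-count falls short of the bound because intersections may lie at infinity, over extension fields, or carry multiplicity).


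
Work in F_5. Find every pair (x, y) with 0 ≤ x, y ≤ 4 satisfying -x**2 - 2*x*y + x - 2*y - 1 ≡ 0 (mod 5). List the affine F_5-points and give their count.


Affine F_5-points: {(0, 2), (1, 1), (2, 2), (3, 1)}; count = 4.

For each of the 25 pairs (x, y) ∈ F_5², evaluate f(x, y) mod 5. Record the zeros.
  x = 0: [0↦4, 1↦2, 2↦0, 3↦3, 4↦1]  zeros at y ∈ {2}
  x = 1: [0↦4, 1↦0, 2↦1, 3↦2, 4↦3]  zeros at y ∈ {1}
  x = 2: [0↦2, 1↦1, 2↦0, 3↦4, 4↦3]  zeros at y ∈ {2}
  x = 3: [0↦3, 1↦0, 2↦2, 3↦4, 4↦1]  zeros at y ∈ {1}
  x = 4: [0↦2, 1↦2, 2↦2, 3↦2, 4↦2]  zeros at y ∈ ∅
Collecting zeros: affine points = {(0, 2), (1, 1), (2, 2), (3, 1)}.
Total count |C(F_5)_aff| = 4.


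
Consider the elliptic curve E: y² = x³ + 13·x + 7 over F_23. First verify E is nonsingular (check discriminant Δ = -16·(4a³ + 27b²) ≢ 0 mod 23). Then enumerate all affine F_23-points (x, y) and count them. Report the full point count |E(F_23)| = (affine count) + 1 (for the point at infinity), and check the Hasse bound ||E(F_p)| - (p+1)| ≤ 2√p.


Affine points = {(2, 8), (2, 15), (3, 2), (3, 21), (4, 10), (4, 13), (5, 6), (5, 17), (6, 5), (6, 18), (7, 2), (7, 21), (8, 5), (8, 18), (9, 5), (9, 18), (11, 3), (11, 20), (13, 2), (13, 21), (14, 9), (14, 14), (15, 9), (15, 14), (17, 9), (17, 14), (18, 1), (18, 22), (19, 11), (19, 12), (22, 4), (22, 19)}; affine count = 32; |E(F_23)| = 33.

Discriminant check: Δ ∝ 4a³ + 27b² = 4·13³ + 27·7² = 4·2197 + 27·49 ≡ 14 (mod 23). Nonzero ⇒ E is nonsingular.
For each x ∈ F_23, compute rhs = x³ + 13·x + 7 mod 23, then count y ∈ F_23 with y² ≡ rhs.
  x = 0: rhs = 7, matching y values: none (0 points).
  x = 1: rhs = 21, matching y values: none (0 points).
  x = 2: rhs = 18, matching y values: 8, 15 (2 points).
  x = 3: rhs = 4, matching y values: 2, 21 (2 points).
  x = 4: rhs = 8, matching y values: 10, 13 (2 points).
  x = 5: rhs = 13, matching y values: 6, 17 (2 points).
  x = 6: rhs = 2, matching y values: 5, 18 (2 points).
  x = 7: rhs = 4, matching y values: 2, 21 (2 points).
  x = 8: rhs = 2, matching y values: 5, 18 (2 points).
  x = 9: rhs = 2, matching y values: 5, 18 (2 points).
  x = 10: rhs = 10, matching y values: none (0 points).
  x = 11: rhs = 9, matching y values: 3, 20 (2 points).
  x = 12: rhs = 5, matching y values: none (0 points).
  x = 13: rhs = 4, matching y values: 2, 21 (2 points).
  x = 14: rhs = 12, matching y values: 9, 14 (2 points).
  x = 15: rhs = 12, matching y values: 9, 14 (2 points).
  x = 16: rhs = 10, matching y values: none (0 points).
  x = 17: rhs = 12, matching y values: 9, 14 (2 points).
  x = 18: rhs = 1, matching y values: 1, 22 (2 points).
  x = 19: rhs = 6, matching y values: 11, 12 (2 points).
  x = 20: rhs = 10, matching y values: none (0 points).
  x = 21: rhs = 19, matching y values: none (0 points).
  x = 22: rhs = 16, matching y values: 4, 19 (2 points).
Total affine count: 32.
Full point count |E(F_23)| = 32 + 1 = 33.
Hasse bound: |33 − (23+1)| = |9| = 9 ≤ 2√23 ≈ 9.5917 ✓.


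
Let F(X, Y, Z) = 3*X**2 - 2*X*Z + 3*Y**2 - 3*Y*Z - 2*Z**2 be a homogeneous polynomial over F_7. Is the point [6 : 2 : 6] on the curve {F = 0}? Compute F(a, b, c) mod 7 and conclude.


F(6,2,6) ≡ 3 (mod 7); P is NOT on the curve.

Evaluate F(6, 2, 6) term-by-term (mod 7).
  3*X**2 ↦ 3·36·1·1 = 108
  -2*X*Z ↦ -2·6·1·6 = -72
  3*Y**2 ↦ 3·1·4·1 = 12
  -3*Y*Z ↦ -3·1·2·6 = -36
  -2*Z**2 ↦ -2·1·1·36 = -72
Sum: F(6, 2, 6) = (108) + (-72) + (12) + (-36) + (-72) = -60.
Reducing mod 7: -60 ≡ 3 (mod 7).
Since F(a, b, c) ≡ 3 ≠ 0 (mod 7), P does NOT lie on the curve.


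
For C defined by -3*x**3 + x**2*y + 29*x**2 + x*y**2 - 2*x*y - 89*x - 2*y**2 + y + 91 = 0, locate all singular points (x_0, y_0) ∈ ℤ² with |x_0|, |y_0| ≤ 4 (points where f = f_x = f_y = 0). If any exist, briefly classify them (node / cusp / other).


Singular points: {(3, -2)}; classification: cusp.

Compute partial derivatives:
  f_x = -9*x**2 + 2*x*y + 58*x + y**2 - 2*y - 89.
  f_y = x**2 + 2*x*y - 2*x - 4*y + 1.
Scan x_0 ∈ {−4, ..., 4}. For each x_0, f_y(x_0, y) is a polynomial in y; find its integer roots y ∈ {−4, ..., 4}, then test f_x and f at those candidates.
  x = -4: f_y(-4, y) = 25 - 12*y; no integer root y with |y| ≤ 4.
  x = -3: f_y(-3, y) = 16 - 10*y; no integer root y with |y| ≤ 4.
  x = -2: f_y(-2, y) = 9 - 8*y; no integer root y with |y| ≤ 4.
  x = -1: f_y(-1, y) = 4 - 6*y; no integer root y with |y| ≤ 4.
  x = 0: f_y(0, y) = 1 - 4*y; no integer root y with |y| ≤ 4.
  x = 1: f_y(1, y) = -2*y; vanishes at y ∈ {0}. (1, 0): f_x = -40 ≠ 0.
  x = 2: f_y(2, y) = 1; no integer root y with |y| ≤ 4.
  x = 3: f_y(3, y) = 2*y + 4; vanishes at y ∈ {-2}. (3, -2): f_x = 0, f = 0 — SINGULAR.
  x = 4: f_y(4, y) = 4*y + 9; no integer root y with |y| ≤ 4.
Only singular point on the grid: (3, -2).
Classify: substitute x = 3 + u, y = -2 + v and expand: f = -3*u**3 + u**2*v + u*v**2 + v**2.
No constant or linear terms (consistent with a singular point). Quadratic part: v**2. Cubic part: -3*u**3 + u**2*v + u*v**2.
The quadratic part v**2 is a perfect square, so there is a single (double) tangent line v = 0, i.e. y = -2. Restricting the cubic part to that line (v = 0) leaves -3*u**3 ≠ 0, so f is not divisible by v and the branch is v² ≈ 3*u**3 to lowest order — this is a cusp.
Classification: cusp.


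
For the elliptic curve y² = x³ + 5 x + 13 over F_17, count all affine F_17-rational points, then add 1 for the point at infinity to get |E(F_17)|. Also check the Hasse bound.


Affine points = {(0, 8), (0, 9), (1, 6), (1, 11), (3, 2), (3, 15), (6, 2), (6, 15), (7, 0), (8, 2), (8, 15), (10, 3), (10, 14), (12, 4), (12, 13)}; affine count = 15; |E(F_17)| = 16.

Discriminant check: Δ ∝ 4a³ + 27b² = 4·5³ + 27·13² = 4·125 + 27·169 ≡ 14 (mod 17). Nonzero ⇒ E is nonsingular.
For each x ∈ F_17, compute rhs = x³ + 5·x + 13 mod 17, then count y ∈ F_17 with y² ≡ rhs.
  x = 0: rhs = 13, matching y values: 8, 9 (2 points).
  x = 1: rhs = 2, matching y values: 6, 11 (2 points).
  x = 2: rhs = 14, matching y values: none (0 points).
  x = 3: rhs = 4, matching y values: 2, 15 (2 points).
  x = 4: rhs = 12, matching y values: none (0 points).
  x = 5: rhs = 10, matching y values: none (0 points).
  x = 6: rhs = 4, matching y values: 2, 15 (2 points).
  x = 7: rhs = 0, matching y values: 0 (1 points).
  x = 8: rhs = 4, matching y values: 2, 15 (2 points).
  x = 9: rhs = 5, matching y values: none (0 points).
  x = 10: rhs = 9, matching y values: 3, 14 (2 points).
  x = 11: rhs = 5, matching y values: none (0 points).
  x = 12: rhs = 16, matching y values: 4, 13 (2 points).
  x = 13: rhs = 14, matching y values: none (0 points).
  x = 14: rhs = 5, matching y values: none (0 points).
  x = 15: rhs = 12, matching y values: none (0 points).
  x = 16: rhs = 7, matching y values: none (0 points).
Total affine count: 15.
Full point count |E(F_17)| = 15 + 1 = 16.
Hasse bound: |16 − (17+1)| = |-2| = 2 ≤ 2√17 ≈ 8.2462 ✓.


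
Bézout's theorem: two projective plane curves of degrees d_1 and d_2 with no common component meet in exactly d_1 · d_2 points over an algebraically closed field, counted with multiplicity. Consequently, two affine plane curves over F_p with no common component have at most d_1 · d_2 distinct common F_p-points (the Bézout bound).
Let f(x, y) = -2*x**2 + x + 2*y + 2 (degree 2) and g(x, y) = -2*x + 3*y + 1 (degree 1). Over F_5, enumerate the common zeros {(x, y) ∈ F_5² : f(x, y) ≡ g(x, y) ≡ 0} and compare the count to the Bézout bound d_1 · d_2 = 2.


Common zeros: {(1, 2)}; count = 1; Bézout bound = 2.

deg(f) = 2, deg(g) = 1, so Bézout bound = 2.
Scan x ∈ F_5. For each x, list the y ∈ F_5 with f(x, y) ≡ 0 and those with g(x, y) ≡ 0 (mod 5); the common zeros in that column are the intersection.
  x = 0: f ≡ 0 at y ∈ {4}; g ≡ 0 at y ∈ {3}; common: ∅.
  x = 1: f ≡ 0 at y ∈ {2}; g ≡ 0 at y ∈ {2}; common: {2}.
  x = 2: f ≡ 0 at y ∈ {2}; g ≡ 0 at y ∈ {1}; common: ∅.
  x = 3: f ≡ 0 at y ∈ {4}; g ≡ 0 at y ∈ {0}; common: ∅.
  x = 4: f ≡ 0 at y ∈ {3}; g ≡ 0 at y ∈ {4}; common: ∅.
Collecting: common zeros = {(1, 2)}, so the count is 1.
Comparison with the Bézout bound: 1 ≤ 2 = deg(f)·deg(g), as expected for curves with no common component (the affine F_5-count falls short of the bound because intersections may lie at infinity, over extension fields, or carry multiplicity).


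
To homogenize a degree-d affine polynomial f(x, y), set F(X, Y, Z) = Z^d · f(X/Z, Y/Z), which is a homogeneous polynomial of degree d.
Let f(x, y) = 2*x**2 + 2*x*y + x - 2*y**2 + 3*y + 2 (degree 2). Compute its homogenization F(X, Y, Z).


F(X, Y, Z) = 2*X**2 + 2*X*Y + X*Z - 2*Y**2 + 3*Y*Z + 2*Z**2

deg(f) = 2.
Substitute x = X/Z, y = Y/Z into f, then multiply by Z^2.
  monomial 2·x^2·y^0 ↦ 2·X^2·Y^0·Z^0.
  monomial 2·x^1·y^1 ↦ 2·X^1·Y^1·Z^0.
  monomial 1·x^1·y^0 ↦ 1·X^1·Y^0·Z^1.
  monomial -2·x^0·y^2 ↦ -2·X^0·Y^2·Z^0.
  monomial 3·x^0·y^1 ↦ 3·X^0·Y^1·Z^1.
  monomial 2·x^0·y^0 ↦ 2·X^0·Y^0·Z^2.
Collecting: F(X, Y, Z) = 2*X**2 + 2*X*Y + X*Z - 2*Y**2 + 3*Y*Z + 2*Z**2.


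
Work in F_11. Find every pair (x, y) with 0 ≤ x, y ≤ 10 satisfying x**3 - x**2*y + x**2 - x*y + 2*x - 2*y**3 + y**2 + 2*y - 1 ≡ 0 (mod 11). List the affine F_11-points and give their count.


Affine F_11-points: {(0, 1), (0, 6), (0, 10), (1, 8), (2, 10), (4, 9), (6, 9), (7, 3), (7, 4), (7, 10), (9, 4), (9, 9), (10, 2)}; count = 13.

For each of the 121 pairs (x, y) ∈ F_11², evaluate f(x, y) mod 11. Record the zeros.
  x = 0: [0↦10, 1↦0, 2↦2, 3↦4, 4↦5, 5↦4, 6↦0, 7↦3, 8↦1, 9↦4, 10↦0]  zeros at y ∈ {1, 6, 10}
  x = 1: [0↦3, 1↦2, 2↦2, 3↦2, 4↦1, 5↦9, 6↦3, 7↦4, 8↦0, 9↦1, 10↦6]  zeros at y ∈ {8}
  x = 2: [0↦4, 1↦10, 2↦6, 3↦2, 4↦8, 5↦1, 6↦2, 7↦10, 8↦2, 9↦10, 10↦0]  zeros at y ∈ {10}
  x = 3: [0↦8, 1↦8, 2↦9, 3↦10, 4↦10, 5↦8, 6↦3, 7↦5, 8↦2, 9↦4, 10↦10]  zeros at y ∈ ∅
  x = 4: [0↦10, 1↦2, 2↦6, 3↦10, 4↦2, 5↦3, 6↦1, 7↦6, 8↦6, 9↦0, 10↦9]  zeros at y ∈ {9}
  x = 5: [0↦5, 1↦9, 2↦3, 3↦8, 4↦1, 5↦3, 6↦2, 7↦8, 8↦9, 9↦4, 10↦3]  zeros at y ∈ ∅
  x = 6: [0↦10, 1↦2, 2↦6, 3↦10, 4↦2, 5↦3, 6↦1, 7↦6, 8↦6, 9↦0, 10↦9]  zeros at y ∈ {9}
  x = 7: [0↦9, 1↦9, 2↦10, 3↦0, 4↦0, 5↦9, 6↦4, 7↦6, 8↦3, 9↦5, 10↦0]  zeros at y ∈ {3, 4, 10}
  x = 8: [0↦8, 1↦3, 2↦10, 3↦6, 4↦1, 5↦5, 6↦6, 7↦3, 8↦6, 9↦3, 10↦4]  zeros at y ∈ ∅
  x = 9: [0↦2, 1↦1, 2↦1, 3↦1, 4↦0, 5↦8, 6↦2, 7↦3, 8↦10, 9↦0, 10↦5]  zeros at y ∈ {4, 9}
  x = 10: [0↦8, 1↦9, 2↦0, 3↦2, 4↦3, 5↦2, 6↦9, 7↦1, 8↦10, 9↦2, 10↦9]  zeros at y ∈ {2}
Collecting zeros: affine points = {(0, 1), (0, 6), (0, 10), (1, 8), (2, 10), (4, 9), (6, 9), (7, 3), (7, 4), (7, 10), (9, 4), (9, 9), (10, 2)}.
Total count |C(F_11)_aff| = 13.


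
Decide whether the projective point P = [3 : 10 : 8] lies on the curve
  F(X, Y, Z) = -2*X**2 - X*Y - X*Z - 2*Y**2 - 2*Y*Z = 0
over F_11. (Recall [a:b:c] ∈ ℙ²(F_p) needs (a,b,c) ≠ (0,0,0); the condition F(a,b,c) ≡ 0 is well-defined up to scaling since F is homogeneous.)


F(3,10,8) ≡ 8 (mod 11); P is NOT on the curve.

Evaluate F(3, 10, 8) term-by-term (mod 11).
  -2*X**2 ↦ -2·9·1·1 = -18
  -X*Y ↦ -1·3·10·1 = -30
  -X*Z ↦ -1·3·1·8 = -24
  -2*Y**2 ↦ -2·1·100·1 = -200
  -2*Y*Z ↦ -2·1·10·8 = -160
Sum: F(3, 10, 8) = (-18) + (-30) + (-24) + (-200) + (-160) = -432.
Reducing mod 11: -432 ≡ 8 (mod 11).
Since F(a, b, c) ≡ 8 ≠ 0 (mod 11), P does NOT lie on the curve.


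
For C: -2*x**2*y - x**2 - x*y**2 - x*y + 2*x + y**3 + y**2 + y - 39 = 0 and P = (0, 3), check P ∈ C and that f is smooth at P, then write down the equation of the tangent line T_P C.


Tangent line at P: -10*x + 34*y - 102 = 0.

Step 1: f(0, 3) = 0, so P lies on C.
Step 2: partial derivatives
  f_x(x, y) = -4*x*y - 2*x - y**2 - y + 2, f_y(x, y) = -2*x**2 - 2*x*y - x + 3*y**2 + 2*y + 1.
  f_x(P) = -10, f_y(P) = 34 (gradient nonzero, so P is smooth).
Step 3: tangent line at P: -10·(x − 0) + 34·(y − 3) = 0.
Expanding: -10*x + 34*y - 102 = 0.


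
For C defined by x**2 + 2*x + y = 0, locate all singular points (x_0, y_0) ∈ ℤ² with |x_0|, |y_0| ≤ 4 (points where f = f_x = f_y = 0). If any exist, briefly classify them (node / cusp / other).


No singular points in the scanned grid; C is smooth there.

Compute partial derivatives:
  f_x = 2*x + 2.
  f_y = 1.
f_y = 1 is a nonzero constant, so f_y never vanishes: no point (x, y) can satisfy f = f_x = f_y = 0. In particular no (x, y) ∈ {−4, ..., 4}² is singular; the curve is smooth.


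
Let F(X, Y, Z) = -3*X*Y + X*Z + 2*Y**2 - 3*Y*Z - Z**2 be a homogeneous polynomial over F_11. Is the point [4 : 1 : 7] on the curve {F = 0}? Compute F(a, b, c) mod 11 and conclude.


F(4,1,7) ≡ 3 (mod 11); P is NOT on the curve.

Evaluate F(4, 1, 7) term-by-term (mod 11).
  -3*X*Y ↦ -3·4·1·1 = -12
  X*Z ↦ 1·4·1·7 = 28
  2*Y**2 ↦ 2·1·1·1 = 2
  -3*Y*Z ↦ -3·1·1·7 = -21
  -Z**2 ↦ -1·1·1·49 = -49
Sum: F(4, 1, 7) = (-12) + (28) + (2) + (-21) + (-49) = -52.
Reducing mod 11: -52 ≡ 3 (mod 11).
Since F(a, b, c) ≡ 3 ≠ 0 (mod 11), P does NOT lie on the curve.


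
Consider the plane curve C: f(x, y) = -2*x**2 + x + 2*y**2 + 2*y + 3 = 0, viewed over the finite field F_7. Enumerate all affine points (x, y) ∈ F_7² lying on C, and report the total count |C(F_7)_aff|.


Affine F_7-points: {(0, 1), (0, 5), (1, 2), (1, 4), (2, 3), (3, 2), (3, 4), (4, 1), (4, 5), (5, 0), (5, 6), (6, 0), (6, 6)}; count = 13.

For each of the 49 pairs (x, y) ∈ F_7², evaluate f(x, y) mod 7. Record the zeros.
  x = 0: [0↦3, 1↦0, 2↦1, 3↦6, 4↦1, 5↦0, 6↦3]  zeros at y ∈ {1, 5}
  x = 1: [0↦2, 1↦6, 2↦0, 3↦5, 4↦0, 5↦6, 6↦2]  zeros at y ∈ {2, 4}
  x = 2: [0↦4, 1↦1, 2↦2, 3↦0, 4↦2, 5↦1, 6↦4]  zeros at y ∈ {3}
  x = 3: [0↦2, 1↦6, 2↦0, 3↦5, 4↦0, 5↦6, 6↦2]  zeros at y ∈ {2, 4}
  x = 4: [0↦3, 1↦0, 2↦1, 3↦6, 4↦1, 5↦0, 6↦3]  zeros at y ∈ {1, 5}
  x = 5: [0↦0, 1↦4, 2↦5, 3↦3, 4↦5, 5↦4, 6↦0]  zeros at y ∈ {0, 6}
  x = 6: [0↦0, 1↦4, 2↦5, 3↦3, 4↦5, 5↦4, 6↦0]  zeros at y ∈ {0, 6}
Collecting zeros: affine points = {(0, 1), (0, 5), (1, 2), (1, 4), (2, 3), (3, 2), (3, 4), (4, 1), (4, 5), (5, 0), (5, 6), (6, 0), (6, 6)}.
Total count |C(F_7)_aff| = 13.


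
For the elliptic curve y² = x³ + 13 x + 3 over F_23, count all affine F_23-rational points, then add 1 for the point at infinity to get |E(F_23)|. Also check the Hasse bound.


Affine points = {(0, 7), (0, 16), (3, 0), (4, 2), (4, 21), (5, 3), (5, 20), (7, 0), (10, 11), (10, 12), (12, 1), (12, 22), (13, 0), (14, 10), (14, 13), (15, 10), (15, 13), (16, 11), (16, 12), (17, 10), (17, 13), (19, 5), (19, 18), (20, 11), (20, 12), (22, 9), (22, 14)}; affine count = 27; |E(F_23)| = 28.

Discriminant check: Δ ∝ 4a³ + 27b² = 4·13³ + 27·3² = 4·2197 + 27·9 ≡ 15 (mod 23). Nonzero ⇒ E is nonsingular.
For each x ∈ F_23, compute rhs = x³ + 13·x + 3 mod 23, then count y ∈ F_23 with y² ≡ rhs.
  x = 0: rhs = 3, matching y values: 7, 16 (2 points).
  x = 1: rhs = 17, matching y values: none (0 points).
  x = 2: rhs = 14, matching y values: none (0 points).
  x = 3: rhs = 0, matching y values: 0 (1 points).
  x = 4: rhs = 4, matching y values: 2, 21 (2 points).
  x = 5: rhs = 9, matching y values: 3, 20 (2 points).
  x = 6: rhs = 21, matching y values: none (0 points).
  x = 7: rhs = 0, matching y values: 0 (1 points).
  x = 8: rhs = 21, matching y values: none (0 points).
  x = 9: rhs = 21, matching y values: none (0 points).
  x = 10: rhs = 6, matching y values: 11, 12 (2 points).
  x = 11: rhs = 5, matching y values: none (0 points).
  x = 12: rhs = 1, matching y values: 1, 22 (2 points).
  x = 13: rhs = 0, matching y values: 0 (1 points).
  x = 14: rhs = 8, matching y values: 10, 13 (2 points).
  x = 15: rhs = 8, matching y values: 10, 13 (2 points).
  x = 16: rhs = 6, matching y values: 11, 12 (2 points).
  x = 17: rhs = 8, matching y values: 10, 13 (2 points).
  x = 18: rhs = 20, matching y values: none (0 points).
  x = 19: rhs = 2, matching y values: 5, 18 (2 points).
  x = 20: rhs = 6, matching y values: 11, 12 (2 points).
  x = 21: rhs = 15, matching y values: none (0 points).
  x = 22: rhs = 12, matching y values: 9, 14 (2 points).
Total affine count: 27.
Full point count |E(F_23)| = 27 + 1 = 28.
Hasse bound: |28 − (23+1)| = |4| = 4 ≤ 2√23 ≈ 9.5917 ✓.


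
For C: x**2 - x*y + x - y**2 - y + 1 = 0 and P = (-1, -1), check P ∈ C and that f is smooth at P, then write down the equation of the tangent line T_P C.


Tangent line at P: 2*y + 2 = 0.

Step 1: f(-1, -1) = 0, so P lies on C.
Step 2: partial derivatives
  f_x(x, y) = 2*x - y + 1, f_y(x, y) = -x - 2*y - 1.
  f_x(P) = 0, f_y(P) = 2 (gradient nonzero, so P is smooth).
Step 3: tangent line at P: 0·(x − -1) + 2·(y − -1) = 0.
Expanding: 2*y + 2 = 0.


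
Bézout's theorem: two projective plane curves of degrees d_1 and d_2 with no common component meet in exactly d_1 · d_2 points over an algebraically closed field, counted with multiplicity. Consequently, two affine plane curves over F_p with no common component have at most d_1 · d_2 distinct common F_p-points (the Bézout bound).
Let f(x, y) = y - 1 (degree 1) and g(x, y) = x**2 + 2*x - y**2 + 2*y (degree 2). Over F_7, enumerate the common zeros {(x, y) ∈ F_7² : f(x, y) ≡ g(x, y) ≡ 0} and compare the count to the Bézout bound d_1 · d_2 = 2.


Common zeros: {(6, 1)}; count = 1; Bézout bound = 2.

deg(f) = 1, deg(g) = 2, so Bézout bound = 2.
Scan x ∈ F_7. For each x, list the y ∈ F_7 with f(x, y) ≡ 0 and those with g(x, y) ≡ 0 (mod 7); the common zeros in that column are the intersection.
  x = 0: f ≡ 0 at y ∈ {1}; g ≡ 0 at y ∈ {0, 2}; common: ∅.
  x = 1: f ≡ 0 at y ∈ {1}; g ≡ 0 at y ∈ {3, 6}; common: ∅.
  x = 2: f ≡ 0 at y ∈ {1}; g ≡ 0 at y ∈ {4, 5}; common: ∅.
  x = 3: f ≡ 0 at y ∈ {1}; g ≡ 0 at y ∈ {4, 5}; common: ∅.
  x = 4: f ≡ 0 at y ∈ {1}; g ≡ 0 at y ∈ {3, 6}; common: ∅.
  x = 5: f ≡ 0 at y ∈ {1}; g ≡ 0 at y ∈ {0, 2}; common: ∅.
  x = 6: f ≡ 0 at y ∈ {1}; g ≡ 0 at y ∈ {1}; common: {1}.
Collecting: common zeros = {(6, 1)}, so the count is 1.
Comparison with the Bézout bound: 1 ≤ 2 = deg(f)·deg(g), as expected for curves with no common component (the affine F_7-count falls short of the bound because intersections may lie at infinity, over extension fields, or carry multiplicity).


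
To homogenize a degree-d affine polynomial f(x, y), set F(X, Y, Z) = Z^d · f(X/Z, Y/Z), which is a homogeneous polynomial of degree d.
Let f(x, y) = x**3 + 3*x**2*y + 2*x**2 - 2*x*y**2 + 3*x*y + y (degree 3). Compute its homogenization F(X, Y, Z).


F(X, Y, Z) = X**3 + 3*X**2*Y + 2*X**2*Z - 2*X*Y**2 + 3*X*Y*Z + Y*Z**2

deg(f) = 3.
Substitute x = X/Z, y = Y/Z into f, then multiply by Z^3.
  monomial 1·x^3·y^0 ↦ 1·X^3·Y^0·Z^0.
  monomial 3·x^2·y^1 ↦ 3·X^2·Y^1·Z^0.
  monomial 2·x^2·y^0 ↦ 2·X^2·Y^0·Z^1.
  monomial -2·x^1·y^2 ↦ -2·X^1·Y^2·Z^0.
  monomial 3·x^1·y^1 ↦ 3·X^1·Y^1·Z^1.
  monomial 1·x^0·y^1 ↦ 1·X^0·Y^1·Z^2.
Collecting: F(X, Y, Z) = X**3 + 3*X**2*Y + 2*X**2*Z - 2*X*Y**2 + 3*X*Y*Z + Y*Z**2.


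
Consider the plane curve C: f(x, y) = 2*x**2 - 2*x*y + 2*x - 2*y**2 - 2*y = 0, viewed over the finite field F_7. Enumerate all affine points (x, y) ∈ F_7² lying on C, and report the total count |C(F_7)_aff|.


Affine F_7-points: {(0, 0), (0, 6), (3, 1), (3, 2), (4, 1), (5, 2), (5, 6), (6, 0)}; count = 8.

For each of the 49 pairs (x, y) ∈ F_7², evaluate f(x, y) mod 7. Record the zeros.
  x = 0: [0↦0, 1↦3, 2↦2, 3↦4, 4↦2, 5↦3, 6↦0]  zeros at y ∈ {0, 6}
  x = 1: [0↦4, 1↦5, 2↦2, 3↦2, 4↦5, 5↦4, 6↦6]  zeros at y ∈ ∅
  x = 2: [0↦5, 1↦4, 2↦6, 3↦4, 4↦5, 5↦2, 6↦2]  zeros at y ∈ ∅
  x = 3: [0↦3, 1↦0, 2↦0, 3↦3, 4↦2, 5↦4, 6↦2]  zeros at y ∈ {1, 2}
  x = 4: [0↦5, 1↦0, 2↦5, 3↦6, 4↦3, 5↦3, 6↦6]  zeros at y ∈ {1}
  x = 5: [0↦4, 1↦4, 2↦0, 3↦6, 4↦1, 5↦6, 6↦0]  zeros at y ∈ {2, 6}
  x = 6: [0↦0, 1↦5, 2↦6, 3↦3, 4↦3, 5↦6, 6↦5]  zeros at y ∈ {0}
Collecting zeros: affine points = {(0, 0), (0, 6), (3, 1), (3, 2), (4, 1), (5, 2), (5, 6), (6, 0)}.
Total count |C(F_7)_aff| = 8.


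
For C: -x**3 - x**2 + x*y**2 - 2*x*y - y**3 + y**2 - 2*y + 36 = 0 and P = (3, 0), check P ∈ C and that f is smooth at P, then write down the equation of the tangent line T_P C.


Tangent line at P: -33*x - 8*y + 99 = 0.

Step 1: f(3, 0) = 0, so P lies on C.
Step 2: partial derivatives
  f_x(x, y) = -3*x**2 - 2*x + y**2 - 2*y, f_y(x, y) = 2*x*y - 2*x - 3*y**2 + 2*y - 2.
  f_x(P) = -33, f_y(P) = -8 (gradient nonzero, so P is smooth).
Step 3: tangent line at P: -33·(x − 3) + -8·(y − 0) = 0.
Expanding: -33*x - 8*y + 99 = 0.


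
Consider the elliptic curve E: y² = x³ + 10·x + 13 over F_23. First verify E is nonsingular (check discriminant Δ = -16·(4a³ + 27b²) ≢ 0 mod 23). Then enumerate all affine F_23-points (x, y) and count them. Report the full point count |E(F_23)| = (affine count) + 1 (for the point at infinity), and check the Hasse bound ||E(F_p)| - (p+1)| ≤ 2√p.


Affine points = {(0, 6), (0, 17), (1, 1), (1, 22), (2, 8), (2, 15), (3, 1), (3, 22), (4, 5), (4, 18), (5, 2), (5, 21), (6, 6), (6, 17), (7, 9), (7, 14), (9, 2), (9, 21), (10, 3), (10, 20), (17, 6), (17, 17), (19, 1), (19, 22), (20, 5), (20, 18), (21, 10), (21, 13), (22, 5), (22, 18)}; affine count = 30; |E(F_23)| = 31.

Discriminant check: Δ ∝ 4a³ + 27b² = 4·10³ + 27·13² = 4·1000 + 27·169 ≡ 7 (mod 23). Nonzero ⇒ E is nonsingular.
For each x ∈ F_23, compute rhs = x³ + 10·x + 13 mod 23, then count y ∈ F_23 with y² ≡ rhs.
  x = 0: rhs = 13, matching y values: 6, 17 (2 points).
  x = 1: rhs = 1, matching y values: 1, 22 (2 points).
  x = 2: rhs = 18, matching y values: 8, 15 (2 points).
  x = 3: rhs = 1, matching y values: 1, 22 (2 points).
  x = 4: rhs = 2, matching y values: 5, 18 (2 points).
  x = 5: rhs = 4, matching y values: 2, 21 (2 points).
  x = 6: rhs = 13, matching y values: 6, 17 (2 points).
  x = 7: rhs = 12, matching y values: 9, 14 (2 points).
  x = 8: rhs = 7, matching y values: none (0 points).
  x = 9: rhs = 4, matching y values: 2, 21 (2 points).
  x = 10: rhs = 9, matching y values: 3, 20 (2 points).
  x = 11: rhs = 5, matching y values: none (0 points).
  x = 12: rhs = 21, matching y values: none (0 points).
  x = 13: rhs = 17, matching y values: none (0 points).
  x = 14: rhs = 22, matching y values: none (0 points).
  x = 15: rhs = 19, matching y values: none (0 points).
  x = 16: rhs = 14, matching y values: none (0 points).
  x = 17: rhs = 13, matching y values: 6, 17 (2 points).
  x = 18: rhs = 22, matching y values: none (0 points).
  x = 19: rhs = 1, matching y values: 1, 22 (2 points).
  x = 20: rhs = 2, matching y values: 5, 18 (2 points).
  x = 21: rhs = 8, matching y values: 10, 13 (2 points).
  x = 22: rhs = 2, matching y values: 5, 18 (2 points).
Total affine count: 30.
Full point count |E(F_23)| = 30 + 1 = 31.
Hasse bound: |31 − (23+1)| = |7| = 7 ≤ 2√23 ≈ 9.5917 ✓.


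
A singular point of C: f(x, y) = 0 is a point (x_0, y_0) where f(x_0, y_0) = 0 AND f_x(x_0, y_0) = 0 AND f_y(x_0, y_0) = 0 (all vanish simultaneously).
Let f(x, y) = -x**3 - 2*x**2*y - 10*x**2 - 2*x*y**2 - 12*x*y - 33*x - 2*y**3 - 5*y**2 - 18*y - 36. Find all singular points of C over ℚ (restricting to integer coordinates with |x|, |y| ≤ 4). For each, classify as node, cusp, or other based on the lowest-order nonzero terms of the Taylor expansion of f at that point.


Singular points: {(-3, 0)}; classification: node.

Compute partial derivatives:
  f_x = -3*x**2 - 4*x*y - 20*x - 2*y**2 - 12*y - 33.
  f_y = -2*x**2 - 4*x*y - 12*x - 6*y**2 - 10*y - 18.
Scan x_0 ∈ {−4, ..., 4}. For each x_0, f_y(x_0, y) is a polynomial in y; find its integer roots y ∈ {−4, ..., 4}, then test f_x and f at those candidates.
  x = -4: f_y(-4, y) = -6*y**2 + 6*y - 2; no integer root y with |y| ≤ 4.
  x = -3: f_y(-3, y) = -6*y**2 + 2*y; vanishes at y ∈ {0}. (-3, 0): f_x = 0, f = 0 — SINGULAR.
  x = -2: f_y(-2, y) = -6*y**2 - 2*y - 2; no integer root y with |y| ≤ 4.
  x = -1: f_y(-1, y) = -6*y**2 - 6*y - 8; no integer root y with |y| ≤ 4.
  x = 0: f_y(0, y) = -6*y**2 - 10*y - 18; no integer root y with |y| ≤ 4.
  x = 1: f_y(1, y) = -6*y**2 - 14*y - 32; no integer root y with |y| ≤ 4.
  x = 2: f_y(2, y) = -6*y**2 - 18*y - 50; no integer root y with |y| ≤ 4.
  x = 3: f_y(3, y) = -6*y**2 - 22*y - 72; no integer root y with |y| ≤ 4.
  x = 4: f_y(4, y) = -6*y**2 - 26*y - 98; no integer root y with |y| ≤ 4.
Only singular point on the grid: (-3, 0).
Classify: substitute x = -3 + u, y = 0 + v and expand: f = -u**3 - 2*u**2*v - u**2 - 2*u*v**2 - 2*v**3 + v**2.
No constant or linear terms (consistent with a singular point). Quadratic part: -u**2 + v**2. Cubic part: -u**3 - 2*u**2*v - 2*u*v**2 - 2*v**3.
The quadratic part v**2 - u**2 = (v − u)(v + u) splits into two distinct linear factors, so there are two distinct tangent lines y − 0 = ±(x − -3) — this is a node (ordinary double point).
Classification: node.


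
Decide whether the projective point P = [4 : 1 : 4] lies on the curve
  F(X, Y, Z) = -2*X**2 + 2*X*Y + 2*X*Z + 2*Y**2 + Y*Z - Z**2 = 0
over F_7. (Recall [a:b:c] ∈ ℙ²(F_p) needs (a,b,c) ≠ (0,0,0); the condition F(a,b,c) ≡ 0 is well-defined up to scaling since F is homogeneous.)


F(4,1,4) ≡ 5 (mod 7); P is NOT on the curve.

Evaluate F(4, 1, 4) term-by-term (mod 7).
  -2*X**2 ↦ -2·16·1·1 = -32
  2*X*Y ↦ 2·4·1·1 = 8
  2*X*Z ↦ 2·4·1·4 = 32
  2*Y**2 ↦ 2·1·1·1 = 2
  Y*Z ↦ 1·1·1·4 = 4
  -Z**2 ↦ -1·1·1·16 = -16
Sum: F(4, 1, 4) = (-32) + (8) + (32) + (2) + (4) + (-16) = -2.
Reducing mod 7: -2 ≡ 5 (mod 7).
Since F(a, b, c) ≡ 5 ≠ 0 (mod 7), P does NOT lie on the curve.


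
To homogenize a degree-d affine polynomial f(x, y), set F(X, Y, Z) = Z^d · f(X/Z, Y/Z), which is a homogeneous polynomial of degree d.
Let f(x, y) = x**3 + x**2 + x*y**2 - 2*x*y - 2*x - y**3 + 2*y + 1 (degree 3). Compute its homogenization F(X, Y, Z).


F(X, Y, Z) = X**3 + X**2*Z + X*Y**2 - 2*X*Y*Z - 2*X*Z**2 - Y**3 + 2*Y*Z**2 + Z**3

deg(f) = 3.
Substitute x = X/Z, y = Y/Z into f, then multiply by Z^3.
  monomial 1·x^3·y^0 ↦ 1·X^3·Y^0·Z^0.
  monomial 1·x^2·y^0 ↦ 1·X^2·Y^0·Z^1.
  monomial 1·x^1·y^2 ↦ 1·X^1·Y^2·Z^0.
  monomial -2·x^1·y^1 ↦ -2·X^1·Y^1·Z^1.
  monomial -2·x^1·y^0 ↦ -2·X^1·Y^0·Z^2.
  monomial -1·x^0·y^3 ↦ -1·X^0·Y^3·Z^0.
  monomial 2·x^0·y^1 ↦ 2·X^0·Y^1·Z^2.
  monomial 1·x^0·y^0 ↦ 1·X^0·Y^0·Z^3.
Collecting: F(X, Y, Z) = X**3 + X**2*Z + X*Y**2 - 2*X*Y*Z - 2*X*Z**2 - Y**3 + 2*Y*Z**2 + Z**3.


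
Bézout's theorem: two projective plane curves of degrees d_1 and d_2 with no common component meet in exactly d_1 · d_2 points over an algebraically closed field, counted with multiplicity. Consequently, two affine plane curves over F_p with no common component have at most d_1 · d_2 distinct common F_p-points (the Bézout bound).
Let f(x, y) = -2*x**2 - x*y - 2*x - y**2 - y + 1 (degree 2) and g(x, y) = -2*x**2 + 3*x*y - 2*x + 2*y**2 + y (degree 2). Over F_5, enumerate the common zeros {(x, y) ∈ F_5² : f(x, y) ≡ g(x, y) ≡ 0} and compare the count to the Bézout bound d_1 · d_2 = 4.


Common zeros: {(0, 2), (4, 1)}; count = 2; Bézout bound = 4.

deg(f) = 2, deg(g) = 2, so Bézout bound = 4.
Scan x ∈ F_5. For each x, list the y ∈ F_5 with f(x, y) ≡ 0 and those with g(x, y) ≡ 0 (mod 5); the common zeros in that column are the intersection.
  x = 0: f ≡ 0 at y ∈ {2}; g ≡ 0 at y ∈ {0, 2}; common: {2}.
  x = 1: f ≡ 0 at y ∈ ∅; g ≡ 0 at y ∈ ∅; common: ∅.
  x = 2: f ≡ 0 at y ∈ {1}; g ≡ 0 at y ∈ {2}; common: ∅.
  x = 3: f ≡ 0 at y ∈ {2, 4}; g ≡ 0 at y ∈ ∅; common: ∅.
  x = 4: f ≡ 0 at y ∈ {1, 4}; g ≡ 0 at y ∈ {0, 1}; common: {1}.
Collecting: common zeros = {(0, 2), (4, 1)}, so the count is 2.
Comparison with the Bézout bound: 2 ≤ 4 = deg(f)·deg(g), as expected for curves with no common component (the affine F_5-count falls short of the bound because intersections may lie at infinity, over extension fields, or carry multiplicity).


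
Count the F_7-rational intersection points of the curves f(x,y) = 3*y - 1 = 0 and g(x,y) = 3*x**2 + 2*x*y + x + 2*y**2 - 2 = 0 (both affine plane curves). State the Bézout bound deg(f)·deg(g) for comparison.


Common zeros: {(4, 5)}; count = 1; Bézout bound = 2.

deg(f) = 1, deg(g) = 2, so Bézout bound = 2.
Scan x ∈ F_7. For each x, list the y ∈ F_7 with f(x, y) ≡ 0 and those with g(x, y) ≡ 0 (mod 7); the common zeros in that column are the intersection.
  x = 0: f ≡ 0 at y ∈ {5}; g ≡ 0 at y ∈ {1, 6}; common: ∅.
  x = 1: f ≡ 0 at y ∈ {5}; g ≡ 0 at y ∈ {2, 4}; common: ∅.
  x = 2: f ≡ 0 at y ∈ {5}; g ≡ 0 at y ∈ {2, 3}; common: ∅.
  x = 3: f ≡ 0 at y ∈ {5}; g ≡ 0 at y ∈ {0, 4}; common: ∅.
  x = 4: f ≡ 0 at y ∈ {5}; g ≡ 0 at y ∈ {5}; common: {5}.
  x = 5: f ≡ 0 at y ∈ {5}; g ≡ 0 at y ∈ {3, 6}; common: ∅.
  x = 6: f ≡ 0 at y ∈ {5}; g ≡ 0 at y ∈ {0, 1}; common: ∅.
Collecting: common zeros = {(4, 5)}, so the count is 1.
Comparison with the Bézout bound: 1 ≤ 2 = deg(f)·deg(g), as expected for curves with no common component (the affine F_7-count falls short of the bound because intersections may lie at infinity, over extension fields, or carry multiplicity).


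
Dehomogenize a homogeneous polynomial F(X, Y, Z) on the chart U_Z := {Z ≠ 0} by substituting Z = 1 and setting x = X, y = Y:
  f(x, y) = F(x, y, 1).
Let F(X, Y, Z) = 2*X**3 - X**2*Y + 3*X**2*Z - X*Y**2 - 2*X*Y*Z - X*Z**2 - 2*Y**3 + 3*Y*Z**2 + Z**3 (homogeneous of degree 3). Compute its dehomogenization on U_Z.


f(x, y) = 2*x**3 - x**2*y + 3*x**2 - x*y**2 - 2*x*y - x - 2*y**3 + 3*y + 1

On U_Z we set Z = 1. Each monomial c·X^i·Y^j·Z^k in F becomes c·x^i·y^j·1^k = c·x^i·y^j.
Substituting Z = 1: F(X, Y, 1) = 2*x**3 - x**2*y + 3*x**2 - x*y**2 - 2*x*y - x - 2*y**3 + 3*y + 1.
Note: deg(f) ≤ deg(F) = 3; strict inequality happens when F is divisible by Z (lost terms).


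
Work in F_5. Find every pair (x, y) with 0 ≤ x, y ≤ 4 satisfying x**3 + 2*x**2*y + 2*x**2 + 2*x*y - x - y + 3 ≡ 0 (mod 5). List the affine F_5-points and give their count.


Affine F_5-points: {(0, 3), (1, 0), (2, 3), (3, 0), (4, 0)}; count = 5.

For each of the 25 pairs (x, y) ∈ F_5², evaluate f(x, y) mod 5. Record the zeros.
  x = 0: [0↦3, 1↦2, 2↦1, 3↦0, 4↦4]  zeros at y ∈ {3}
  x = 1: [0↦0, 1↦3, 2↦1, 3↦4, 4↦2]  zeros at y ∈ {0}
  x = 2: [0↦2, 1↦3, 2↦4, 3↦0, 4↦1]  zeros at y ∈ {3}
  x = 3: [0↦0, 1↦3, 2↦1, 3↦4, 4↦2]  zeros at y ∈ {0}
  x = 4: [0↦0, 1↦4, 2↦3, 3↦2, 4↦1]  zeros at y ∈ {0}
Collecting zeros: affine points = {(0, 3), (1, 0), (2, 3), (3, 0), (4, 0)}.
Total count |C(F_5)_aff| = 5.


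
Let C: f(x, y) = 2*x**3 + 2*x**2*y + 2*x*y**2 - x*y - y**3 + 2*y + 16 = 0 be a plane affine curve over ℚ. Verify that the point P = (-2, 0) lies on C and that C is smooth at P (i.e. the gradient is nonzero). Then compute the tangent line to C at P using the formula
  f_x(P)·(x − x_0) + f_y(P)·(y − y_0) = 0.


Tangent line at P: 24*x + 12*y + 48 = 0.

Step 1: f(-2, 0) = 0, so P lies on C.
Step 2: partial derivatives
  f_x(x, y) = 6*x**2 + 4*x*y + 2*y**2 - y, f_y(x, y) = 2*x**2 + 4*x*y - x - 3*y**2 + 2.
  f_x(P) = 24, f_y(P) = 12 (gradient nonzero, so P is smooth).
Step 3: tangent line at P: 24·(x − -2) + 12·(y − 0) = 0.
Expanding: 24*x + 12*y + 48 = 0.


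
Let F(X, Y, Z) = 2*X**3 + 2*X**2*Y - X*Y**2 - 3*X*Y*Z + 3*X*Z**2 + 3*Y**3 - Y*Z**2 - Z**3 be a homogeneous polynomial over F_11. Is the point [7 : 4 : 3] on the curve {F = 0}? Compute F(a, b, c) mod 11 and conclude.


F(7,4,3) ≡ 9 (mod 11); P is NOT on the curve.

Evaluate F(7, 4, 3) term-by-term (mod 11).
  2*X**3 ↦ 2·343·1·1 = 686
  2*X**2*Y ↦ 2·49·4·1 = 392
  -X*Y**2 ↦ -1·7·16·1 = -112
  -3*X*Y*Z ↦ -3·7·4·3 = -252
  3*X*Z**2 ↦ 3·7·1·9 = 189
  3*Y**3 ↦ 3·1·64·1 = 192
  -Y*Z**2 ↦ -1·1·4·9 = -36
  -Z**3 ↦ -1·1·1·27 = -27
Sum: F(7, 4, 3) = (686) + (392) + (-112) + (-252) + (189) + (192) + (-36) + (-27) = 1032.
Reducing mod 11: 1032 ≡ 9 (mod 11).
Since F(a, b, c) ≡ 9 ≠ 0 (mod 11), P does NOT lie on the curve.
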